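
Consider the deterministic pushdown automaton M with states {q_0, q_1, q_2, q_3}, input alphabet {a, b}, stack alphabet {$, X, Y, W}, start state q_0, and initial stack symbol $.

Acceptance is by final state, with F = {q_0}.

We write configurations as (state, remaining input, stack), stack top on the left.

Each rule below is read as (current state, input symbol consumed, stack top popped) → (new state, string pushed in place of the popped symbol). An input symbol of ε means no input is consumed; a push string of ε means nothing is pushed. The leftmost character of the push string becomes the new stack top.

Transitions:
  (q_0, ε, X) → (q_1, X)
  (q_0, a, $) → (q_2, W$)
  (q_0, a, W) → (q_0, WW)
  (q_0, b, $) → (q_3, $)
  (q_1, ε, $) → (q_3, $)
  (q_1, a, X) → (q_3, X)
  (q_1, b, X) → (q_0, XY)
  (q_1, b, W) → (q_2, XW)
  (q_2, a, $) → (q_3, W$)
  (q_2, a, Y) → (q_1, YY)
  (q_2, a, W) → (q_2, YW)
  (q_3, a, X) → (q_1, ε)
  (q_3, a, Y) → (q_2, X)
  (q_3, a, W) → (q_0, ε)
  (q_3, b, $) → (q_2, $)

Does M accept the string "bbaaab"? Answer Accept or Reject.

Reject

(q_0, bbaaab, $) ⊢ (q_3, baaab, $) ⊢ (q_2, aaab, $) ⊢ (q_3, aab, W$) ⊢ (q_0, ab, $) ⊢ (q_2, b, W$)
No transition applies at (q_2, b, W$); input not fully consumed.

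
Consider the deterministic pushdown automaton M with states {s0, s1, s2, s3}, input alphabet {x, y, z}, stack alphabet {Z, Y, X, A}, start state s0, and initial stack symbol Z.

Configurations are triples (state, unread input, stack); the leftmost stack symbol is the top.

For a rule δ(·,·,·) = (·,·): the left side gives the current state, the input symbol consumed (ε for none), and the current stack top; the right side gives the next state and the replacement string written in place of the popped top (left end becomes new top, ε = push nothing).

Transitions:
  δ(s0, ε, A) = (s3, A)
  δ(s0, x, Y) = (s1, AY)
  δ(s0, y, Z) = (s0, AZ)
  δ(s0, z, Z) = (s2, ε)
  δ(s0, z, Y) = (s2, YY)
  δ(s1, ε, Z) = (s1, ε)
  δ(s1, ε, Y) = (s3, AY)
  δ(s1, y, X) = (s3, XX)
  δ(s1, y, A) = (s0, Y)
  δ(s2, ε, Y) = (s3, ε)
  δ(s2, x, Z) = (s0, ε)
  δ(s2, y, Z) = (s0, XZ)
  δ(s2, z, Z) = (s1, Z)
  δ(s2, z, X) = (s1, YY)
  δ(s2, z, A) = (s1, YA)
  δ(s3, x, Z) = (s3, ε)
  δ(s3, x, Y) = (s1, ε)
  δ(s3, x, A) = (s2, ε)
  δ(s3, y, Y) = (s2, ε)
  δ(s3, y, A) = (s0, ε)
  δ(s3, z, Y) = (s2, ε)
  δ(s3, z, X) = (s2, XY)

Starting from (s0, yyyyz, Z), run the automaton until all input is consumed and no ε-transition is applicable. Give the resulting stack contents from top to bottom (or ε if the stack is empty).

(s0, yyyyz, Z) ⊢ (s0, yyyz, AZ) ⊢ (s3, yyyz, AZ) ⊢ (s0, yyz, Z) ⊢ (s0, yz, AZ) ⊢ (s3, yz, AZ) ⊢ (s0, z, Z) ⊢ (s2, ε, ε)
All input consumed in state s2 with stack ε.

ε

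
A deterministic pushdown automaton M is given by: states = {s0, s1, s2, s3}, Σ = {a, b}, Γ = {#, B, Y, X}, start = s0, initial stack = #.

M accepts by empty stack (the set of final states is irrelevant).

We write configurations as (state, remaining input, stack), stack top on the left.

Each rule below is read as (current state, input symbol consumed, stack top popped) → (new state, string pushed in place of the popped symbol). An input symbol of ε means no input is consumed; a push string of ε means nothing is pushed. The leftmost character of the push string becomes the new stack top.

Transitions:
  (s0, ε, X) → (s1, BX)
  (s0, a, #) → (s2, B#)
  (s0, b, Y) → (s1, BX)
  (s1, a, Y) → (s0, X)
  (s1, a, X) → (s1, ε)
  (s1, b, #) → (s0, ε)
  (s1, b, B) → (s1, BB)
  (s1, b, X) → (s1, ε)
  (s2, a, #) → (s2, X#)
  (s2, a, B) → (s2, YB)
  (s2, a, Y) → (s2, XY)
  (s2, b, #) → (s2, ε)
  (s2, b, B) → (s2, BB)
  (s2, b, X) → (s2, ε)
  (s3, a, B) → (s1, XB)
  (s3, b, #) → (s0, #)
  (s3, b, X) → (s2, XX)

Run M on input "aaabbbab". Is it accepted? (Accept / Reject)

(s0, aaabbbab, #) ⊢ (s2, aabbbab, B#) ⊢ (s2, abbbab, YB#) ⊢ (s2, bbbab, XYB#) ⊢ (s2, bbab, YB#)
No transition applies at (s2, bbab, YB#); input not fully consumed.

Reject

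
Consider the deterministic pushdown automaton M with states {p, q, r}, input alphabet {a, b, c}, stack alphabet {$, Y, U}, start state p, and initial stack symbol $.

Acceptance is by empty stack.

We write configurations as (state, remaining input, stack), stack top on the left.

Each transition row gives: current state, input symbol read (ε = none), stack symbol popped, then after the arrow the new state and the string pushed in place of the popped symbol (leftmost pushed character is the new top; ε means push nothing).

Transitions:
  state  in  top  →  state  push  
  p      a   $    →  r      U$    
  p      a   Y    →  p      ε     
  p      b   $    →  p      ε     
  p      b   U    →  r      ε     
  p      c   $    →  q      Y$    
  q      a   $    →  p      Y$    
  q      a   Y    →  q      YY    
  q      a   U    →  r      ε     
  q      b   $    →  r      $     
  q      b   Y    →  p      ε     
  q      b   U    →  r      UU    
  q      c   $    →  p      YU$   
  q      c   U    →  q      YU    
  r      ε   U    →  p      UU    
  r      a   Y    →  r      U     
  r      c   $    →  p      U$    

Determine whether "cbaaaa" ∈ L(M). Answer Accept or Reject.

(p, cbaaaa, $) ⊢ (q, baaaa, Y$) ⊢ (p, aaaa, $) ⊢ (r, aaa, U$) ⊢ (p, aaa, UU$)
No transition applies at (p, aaa, UU$); input not fully consumed.

Reject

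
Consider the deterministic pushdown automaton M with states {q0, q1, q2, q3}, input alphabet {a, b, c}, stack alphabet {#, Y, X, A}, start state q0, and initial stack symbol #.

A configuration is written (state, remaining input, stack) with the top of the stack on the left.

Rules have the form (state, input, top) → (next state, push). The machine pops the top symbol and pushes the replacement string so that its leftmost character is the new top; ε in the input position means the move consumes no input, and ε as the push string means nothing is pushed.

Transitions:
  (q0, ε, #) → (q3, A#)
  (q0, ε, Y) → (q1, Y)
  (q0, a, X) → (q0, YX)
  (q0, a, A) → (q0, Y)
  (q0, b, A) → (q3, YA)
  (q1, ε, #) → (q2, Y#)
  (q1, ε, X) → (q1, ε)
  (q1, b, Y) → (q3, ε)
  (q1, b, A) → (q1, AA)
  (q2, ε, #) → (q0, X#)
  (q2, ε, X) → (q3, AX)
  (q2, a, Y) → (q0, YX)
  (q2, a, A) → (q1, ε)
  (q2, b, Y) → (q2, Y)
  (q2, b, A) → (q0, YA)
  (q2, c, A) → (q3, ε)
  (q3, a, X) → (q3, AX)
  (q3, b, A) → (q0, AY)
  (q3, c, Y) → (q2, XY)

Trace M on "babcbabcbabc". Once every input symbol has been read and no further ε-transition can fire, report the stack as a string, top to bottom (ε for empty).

(q0, babcbabcbabc, #) ⊢ (q3, babcbabcbabc, A#) ⊢ (q0, abcbabcbabc, AY#) ⊢ (q0, bcbabcbabc, YY#) ⊢ (q1, bcbabcbabc, YY#) ⊢ (q3, cbabcbabc, Y#) ⊢ (q2, babcbabc, XY#) ⊢ (q3, babcbabc, AXY#) ⊢ (q0, abcbabc, AYXY#) ⊢ (q0, bcbabc, YYXY#) ⊢ (q1, bcbabc, YYXY#) ⊢ (q3, cbabc, YXY#) ⊢ (q2, babc, XYXY#) ⊢ (q3, babc, AXYXY#) ⊢ (q0, abc, AYXYXY#) ⊢ (q0, bc, YYXYXY#) ⊢ (q1, bc, YYXYXY#) ⊢ (q3, c, YXYXY#) ⊢ (q2, ε, XYXYXY#) ⊢ (q3, ε, AXYXYXY#)
All input consumed in state q3 with stack AXYXYXY#.

AXYXYXY#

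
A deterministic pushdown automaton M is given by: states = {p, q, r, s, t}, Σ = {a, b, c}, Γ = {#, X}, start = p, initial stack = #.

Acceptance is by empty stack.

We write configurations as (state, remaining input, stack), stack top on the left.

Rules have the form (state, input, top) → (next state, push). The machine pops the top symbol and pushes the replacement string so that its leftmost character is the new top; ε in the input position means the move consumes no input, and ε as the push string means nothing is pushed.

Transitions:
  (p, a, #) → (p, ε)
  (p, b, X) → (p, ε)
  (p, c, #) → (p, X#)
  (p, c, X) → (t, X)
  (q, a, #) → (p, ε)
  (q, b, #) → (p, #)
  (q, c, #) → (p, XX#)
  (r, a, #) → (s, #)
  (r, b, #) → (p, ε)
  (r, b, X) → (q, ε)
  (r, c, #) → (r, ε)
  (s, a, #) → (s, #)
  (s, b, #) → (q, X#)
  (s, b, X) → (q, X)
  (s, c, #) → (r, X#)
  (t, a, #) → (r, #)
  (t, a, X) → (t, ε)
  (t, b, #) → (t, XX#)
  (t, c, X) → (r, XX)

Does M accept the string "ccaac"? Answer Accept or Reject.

(p, ccaac, #) ⊢ (p, caac, X#) ⊢ (t, aac, X#) ⊢ (t, ac, #) ⊢ (r, c, #) ⊢ (r, ε, ε)
All input consumed and the stack is empty.

Accept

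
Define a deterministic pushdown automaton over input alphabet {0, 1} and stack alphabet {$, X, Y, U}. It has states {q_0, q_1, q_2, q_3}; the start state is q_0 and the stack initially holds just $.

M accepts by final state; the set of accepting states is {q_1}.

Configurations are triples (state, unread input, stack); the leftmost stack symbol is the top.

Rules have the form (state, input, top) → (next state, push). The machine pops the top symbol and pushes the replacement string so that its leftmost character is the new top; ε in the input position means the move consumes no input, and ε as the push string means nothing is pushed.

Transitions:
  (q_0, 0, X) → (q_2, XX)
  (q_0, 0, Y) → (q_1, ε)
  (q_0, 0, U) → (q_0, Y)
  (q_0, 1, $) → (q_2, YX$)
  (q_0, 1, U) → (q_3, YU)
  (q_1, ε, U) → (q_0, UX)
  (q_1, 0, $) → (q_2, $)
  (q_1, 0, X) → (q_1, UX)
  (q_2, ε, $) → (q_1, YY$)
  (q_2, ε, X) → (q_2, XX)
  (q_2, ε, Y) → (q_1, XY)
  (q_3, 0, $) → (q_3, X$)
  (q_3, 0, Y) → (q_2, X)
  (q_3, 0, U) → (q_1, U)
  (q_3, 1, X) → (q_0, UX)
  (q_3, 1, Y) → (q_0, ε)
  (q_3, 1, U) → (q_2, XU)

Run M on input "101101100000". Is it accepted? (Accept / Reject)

Reject

(q_0, 101101100000, $) ⊢ (q_2, 01101100000, YX$) ⊢ (q_1, 01101100000, XYX$) ⊢ (q_1, 1101100000, UXYX$) ⊢ (q_0, 1101100000, UXXYX$) ⊢ (q_3, 101100000, YUXXYX$) ⊢ (q_0, 01100000, UXXYX$) ⊢ (q_0, 1100000, YXXYX$)
No transition applies at (q_0, 1100000, YXXYX$); input not fully consumed.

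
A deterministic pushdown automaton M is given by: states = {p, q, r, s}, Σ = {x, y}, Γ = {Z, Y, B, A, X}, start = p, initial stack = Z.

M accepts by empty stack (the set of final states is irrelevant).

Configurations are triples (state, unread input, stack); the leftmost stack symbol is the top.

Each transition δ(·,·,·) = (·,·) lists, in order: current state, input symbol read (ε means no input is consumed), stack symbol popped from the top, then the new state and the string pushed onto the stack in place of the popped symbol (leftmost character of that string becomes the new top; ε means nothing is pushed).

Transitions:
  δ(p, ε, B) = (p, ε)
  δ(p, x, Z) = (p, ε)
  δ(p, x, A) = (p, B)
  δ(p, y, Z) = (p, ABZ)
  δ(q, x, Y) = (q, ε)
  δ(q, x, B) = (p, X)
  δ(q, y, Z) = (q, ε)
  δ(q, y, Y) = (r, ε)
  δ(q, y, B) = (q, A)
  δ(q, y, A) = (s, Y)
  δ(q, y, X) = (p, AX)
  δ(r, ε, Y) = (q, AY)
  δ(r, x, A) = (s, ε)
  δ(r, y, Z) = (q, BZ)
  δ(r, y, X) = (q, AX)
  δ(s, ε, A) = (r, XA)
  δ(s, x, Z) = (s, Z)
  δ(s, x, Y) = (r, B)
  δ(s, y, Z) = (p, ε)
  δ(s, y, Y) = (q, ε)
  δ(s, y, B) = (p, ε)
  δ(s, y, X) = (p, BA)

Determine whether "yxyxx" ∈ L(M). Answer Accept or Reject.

(p, yxyxx, Z)
  read y, top Z: go to p, push ABZ → (p, xyxx, ABZ)
  read x, top A: go to p, push B → (p, yxx, BBZ)
  ε-move, top B: go to p, push ε → (p, yxx, BZ)
  ε-move, top B: go to p, push ε → (p, yxx, Z)
  read y, top Z: go to p, push ABZ → (p, xx, ABZ)
  read x, top A: go to p, push B → (p, x, BBZ)
  ε-move, top B: go to p, push ε → (p, x, BZ)
  ε-move, top B: go to p, push ε → (p, x, Z)
  read x, top Z: go to p, push ε → (p, ε, ε)
All input consumed and the stack is empty.

Accept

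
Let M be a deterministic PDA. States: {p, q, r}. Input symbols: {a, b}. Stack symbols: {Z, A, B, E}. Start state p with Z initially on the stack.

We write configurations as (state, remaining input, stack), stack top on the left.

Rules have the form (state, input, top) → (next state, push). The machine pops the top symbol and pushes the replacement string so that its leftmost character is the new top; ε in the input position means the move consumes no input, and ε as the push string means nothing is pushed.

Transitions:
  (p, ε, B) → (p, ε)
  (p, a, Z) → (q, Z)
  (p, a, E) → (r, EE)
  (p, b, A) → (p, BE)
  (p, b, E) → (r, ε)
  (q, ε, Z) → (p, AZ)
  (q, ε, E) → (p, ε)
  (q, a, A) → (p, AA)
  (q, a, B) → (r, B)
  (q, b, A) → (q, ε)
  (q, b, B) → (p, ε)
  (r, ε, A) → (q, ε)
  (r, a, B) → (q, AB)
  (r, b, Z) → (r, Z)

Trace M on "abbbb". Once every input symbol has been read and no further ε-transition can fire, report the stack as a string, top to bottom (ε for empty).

(p, abbbb, Z)
  read a, top Z: go to q, push Z → (q, bbbb, Z)
  ε-move, top Z: go to p, push AZ → (p, bbbb, AZ)
  read b, top A: go to p, push BE → (p, bbb, BEZ)
  ε-move, top B: go to p, push ε → (p, bbb, EZ)
  read b, top E: go to r, push ε → (r, bb, Z)
  read b, top Z: go to r, push Z → (r, b, Z)
  read b, top Z: go to r, push Z → (r, ε, Z)
All input consumed in state r with stack Z.

Z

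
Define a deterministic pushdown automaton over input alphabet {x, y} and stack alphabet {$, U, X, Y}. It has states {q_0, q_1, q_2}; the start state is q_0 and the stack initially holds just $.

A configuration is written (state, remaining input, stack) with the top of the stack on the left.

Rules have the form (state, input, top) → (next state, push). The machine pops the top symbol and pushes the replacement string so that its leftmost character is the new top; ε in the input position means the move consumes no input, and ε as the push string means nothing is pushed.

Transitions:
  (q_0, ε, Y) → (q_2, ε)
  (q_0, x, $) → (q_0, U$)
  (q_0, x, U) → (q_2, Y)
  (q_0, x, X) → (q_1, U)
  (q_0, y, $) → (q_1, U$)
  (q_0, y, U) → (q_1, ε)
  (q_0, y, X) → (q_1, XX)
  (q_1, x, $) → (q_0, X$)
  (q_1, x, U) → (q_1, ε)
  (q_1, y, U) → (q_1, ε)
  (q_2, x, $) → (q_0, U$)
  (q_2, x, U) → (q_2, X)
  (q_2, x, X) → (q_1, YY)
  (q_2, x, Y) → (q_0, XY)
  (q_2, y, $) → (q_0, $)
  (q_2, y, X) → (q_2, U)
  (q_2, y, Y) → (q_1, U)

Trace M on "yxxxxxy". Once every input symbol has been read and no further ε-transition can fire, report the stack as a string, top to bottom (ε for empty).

(q_0, yxxxxxy, $)
  read y, top $: go to q_1, push U$ → (q_1, xxxxxy, U$)
  read x, top U: go to q_1, push ε → (q_1, xxxxy, $)
  read x, top $: go to q_0, push X$ → (q_0, xxxy, X$)
  read x, top X: go to q_1, push U → (q_1, xxy, U$)
  read x, top U: go to q_1, push ε → (q_1, xy, $)
  read x, top $: go to q_0, push X$ → (q_0, y, X$)
  read y, top X: go to q_1, push XX → (q_1, ε, XX$)
All input consumed in state q_1 with stack XX$.

XX$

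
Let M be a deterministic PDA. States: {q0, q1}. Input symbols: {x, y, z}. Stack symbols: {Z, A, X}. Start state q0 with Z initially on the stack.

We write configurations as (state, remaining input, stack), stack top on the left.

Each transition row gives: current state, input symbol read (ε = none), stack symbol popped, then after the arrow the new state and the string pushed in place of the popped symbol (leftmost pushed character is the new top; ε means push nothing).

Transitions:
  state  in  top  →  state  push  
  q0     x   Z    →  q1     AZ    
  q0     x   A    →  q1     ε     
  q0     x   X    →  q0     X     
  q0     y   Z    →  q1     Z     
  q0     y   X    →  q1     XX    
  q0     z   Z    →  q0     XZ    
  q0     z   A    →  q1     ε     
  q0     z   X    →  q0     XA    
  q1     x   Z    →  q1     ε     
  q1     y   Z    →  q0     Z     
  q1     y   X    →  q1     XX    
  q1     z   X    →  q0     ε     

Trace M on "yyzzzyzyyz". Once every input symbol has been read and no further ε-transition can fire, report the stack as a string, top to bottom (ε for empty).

(q0, yyzzzyzyyz, Z) ⊢ (q1, yzzzyzyyz, Z) ⊢ (q0, zzzyzyyz, Z) ⊢ (q0, zzyzyyz, XZ) ⊢ (q0, zyzyyz, XAZ) ⊢ (q0, yzyyz, XAAZ) ⊢ (q1, zyyz, XXAAZ) ⊢ (q0, yyz, XAAZ) ⊢ (q1, yz, XXAAZ) ⊢ (q1, z, XXXAAZ) ⊢ (q0, ε, XXAAZ)
All input consumed in state q0 with stack XXAAZ.

XXAAZ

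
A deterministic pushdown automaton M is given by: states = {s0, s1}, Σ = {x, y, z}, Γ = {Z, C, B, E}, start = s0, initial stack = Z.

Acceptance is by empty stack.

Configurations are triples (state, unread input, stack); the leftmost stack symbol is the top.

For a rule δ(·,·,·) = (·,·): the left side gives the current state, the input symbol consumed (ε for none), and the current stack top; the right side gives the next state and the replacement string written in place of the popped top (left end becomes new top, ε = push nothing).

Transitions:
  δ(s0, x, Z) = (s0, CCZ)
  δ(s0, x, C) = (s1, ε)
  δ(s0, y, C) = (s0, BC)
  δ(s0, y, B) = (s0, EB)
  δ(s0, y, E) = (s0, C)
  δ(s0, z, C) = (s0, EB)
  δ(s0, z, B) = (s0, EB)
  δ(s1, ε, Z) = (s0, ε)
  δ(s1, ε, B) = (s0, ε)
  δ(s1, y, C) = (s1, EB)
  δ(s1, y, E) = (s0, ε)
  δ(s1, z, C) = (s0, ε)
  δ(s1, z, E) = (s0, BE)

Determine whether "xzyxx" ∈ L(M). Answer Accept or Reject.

Accept

(s0, xzyxx, Z)
  read x, top Z: go to s0, push CCZ → (s0, zyxx, CCZ)
  read z, top C: go to s0, push EB → (s0, yxx, EBCZ)
  read y, top E: go to s0, push C → (s0, xx, CBCZ)
  read x, top C: go to s1, push ε → (s1, x, BCZ)
  ε-move, top B: go to s0, push ε → (s0, x, CZ)
  read x, top C: go to s1, push ε → (s1, ε, Z)
  ε-move, top Z: go to s0, push ε → (s0, ε, ε)
All input consumed and the stack is empty.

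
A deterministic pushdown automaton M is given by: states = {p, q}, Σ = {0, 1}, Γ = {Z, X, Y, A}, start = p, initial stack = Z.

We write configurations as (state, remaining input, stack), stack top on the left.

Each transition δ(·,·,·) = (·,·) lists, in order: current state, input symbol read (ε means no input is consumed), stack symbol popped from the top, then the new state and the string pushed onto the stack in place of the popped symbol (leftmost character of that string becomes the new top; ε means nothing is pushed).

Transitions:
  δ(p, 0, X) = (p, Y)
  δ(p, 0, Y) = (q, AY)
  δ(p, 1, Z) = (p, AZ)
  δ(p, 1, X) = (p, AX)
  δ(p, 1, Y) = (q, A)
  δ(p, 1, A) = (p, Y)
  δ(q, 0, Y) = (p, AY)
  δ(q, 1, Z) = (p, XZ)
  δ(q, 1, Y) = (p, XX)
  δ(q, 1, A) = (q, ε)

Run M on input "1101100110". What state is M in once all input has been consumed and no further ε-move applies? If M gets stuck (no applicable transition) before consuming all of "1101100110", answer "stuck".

p

(p, 1101100110, Z)
  read 1, top Z: go to p, push AZ → (p, 101100110, AZ)
  read 1, top A: go to p, push Y → (p, 01100110, YZ)
  read 0, top Y: go to q, push AY → (q, 1100110, AYZ)
  read 1, top A: go to q, push ε → (q, 100110, YZ)
  read 1, top Y: go to p, push XX → (p, 00110, XXZ)
  read 0, top X: go to p, push Y → (p, 0110, YXZ)
  read 0, top Y: go to q, push AY → (q, 110, AYXZ)
  read 1, top A: go to q, push ε → (q, 10, YXZ)
  read 1, top Y: go to p, push XX → (p, 0, XXXZ)
  read 0, top X: go to p, push Y → (p, ε, YXXZ)
All input consumed; M is in state p.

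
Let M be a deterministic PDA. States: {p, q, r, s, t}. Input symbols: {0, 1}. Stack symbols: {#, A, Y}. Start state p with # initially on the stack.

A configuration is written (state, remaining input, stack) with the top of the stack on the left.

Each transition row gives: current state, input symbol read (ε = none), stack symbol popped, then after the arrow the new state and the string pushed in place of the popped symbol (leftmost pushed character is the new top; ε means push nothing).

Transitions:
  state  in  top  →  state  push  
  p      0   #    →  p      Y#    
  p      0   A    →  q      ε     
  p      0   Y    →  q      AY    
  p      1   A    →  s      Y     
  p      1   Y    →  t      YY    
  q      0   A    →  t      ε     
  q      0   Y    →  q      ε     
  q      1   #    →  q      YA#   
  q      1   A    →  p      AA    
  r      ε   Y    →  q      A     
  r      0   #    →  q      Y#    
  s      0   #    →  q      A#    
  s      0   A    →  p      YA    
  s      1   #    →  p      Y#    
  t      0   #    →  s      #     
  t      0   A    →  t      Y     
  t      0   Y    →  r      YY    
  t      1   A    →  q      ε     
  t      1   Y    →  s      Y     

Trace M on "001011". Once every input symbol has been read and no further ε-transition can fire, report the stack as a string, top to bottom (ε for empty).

(p, 001011, #) ⊢ (p, 01011, Y#) ⊢ (q, 1011, AY#) ⊢ (p, 011, AAY#) ⊢ (q, 11, AY#) ⊢ (p, 1, AAY#) ⊢ (s, ε, YAY#)
All input consumed in state s with stack YAY#.

YAY#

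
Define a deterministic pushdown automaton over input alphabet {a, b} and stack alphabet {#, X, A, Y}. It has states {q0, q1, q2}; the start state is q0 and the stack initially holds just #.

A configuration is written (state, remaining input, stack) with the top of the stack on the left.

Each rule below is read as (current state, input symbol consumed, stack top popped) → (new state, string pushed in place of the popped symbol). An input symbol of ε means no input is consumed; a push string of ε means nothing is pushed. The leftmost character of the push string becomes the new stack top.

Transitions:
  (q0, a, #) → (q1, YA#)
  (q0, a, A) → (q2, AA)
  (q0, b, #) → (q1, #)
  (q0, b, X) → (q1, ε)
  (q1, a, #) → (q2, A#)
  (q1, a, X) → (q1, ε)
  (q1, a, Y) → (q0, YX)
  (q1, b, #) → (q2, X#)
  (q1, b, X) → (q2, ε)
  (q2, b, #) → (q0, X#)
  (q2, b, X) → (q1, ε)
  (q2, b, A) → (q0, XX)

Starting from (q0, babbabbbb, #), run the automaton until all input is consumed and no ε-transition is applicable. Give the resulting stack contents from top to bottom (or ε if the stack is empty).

#

(q0, babbabbbb, #)
  read b, top #: go to q1, push # → (q1, abbabbbb, #)
  read a, top #: go to q2, push A# → (q2, bbabbbb, A#)
  read b, top A: go to q0, push XX → (q0, babbbb, XX#)
  read b, top X: go to q1, push ε → (q1, abbbb, X#)
  read a, top X: go to q1, push ε → (q1, bbbb, #)
  read b, top #: go to q2, push X# → (q2, bbb, X#)
  read b, top X: go to q1, push ε → (q1, bb, #)
  read b, top #: go to q2, push X# → (q2, b, X#)
  read b, top X: go to q1, push ε → (q1, ε, #)
All input consumed in state q1 with stack #.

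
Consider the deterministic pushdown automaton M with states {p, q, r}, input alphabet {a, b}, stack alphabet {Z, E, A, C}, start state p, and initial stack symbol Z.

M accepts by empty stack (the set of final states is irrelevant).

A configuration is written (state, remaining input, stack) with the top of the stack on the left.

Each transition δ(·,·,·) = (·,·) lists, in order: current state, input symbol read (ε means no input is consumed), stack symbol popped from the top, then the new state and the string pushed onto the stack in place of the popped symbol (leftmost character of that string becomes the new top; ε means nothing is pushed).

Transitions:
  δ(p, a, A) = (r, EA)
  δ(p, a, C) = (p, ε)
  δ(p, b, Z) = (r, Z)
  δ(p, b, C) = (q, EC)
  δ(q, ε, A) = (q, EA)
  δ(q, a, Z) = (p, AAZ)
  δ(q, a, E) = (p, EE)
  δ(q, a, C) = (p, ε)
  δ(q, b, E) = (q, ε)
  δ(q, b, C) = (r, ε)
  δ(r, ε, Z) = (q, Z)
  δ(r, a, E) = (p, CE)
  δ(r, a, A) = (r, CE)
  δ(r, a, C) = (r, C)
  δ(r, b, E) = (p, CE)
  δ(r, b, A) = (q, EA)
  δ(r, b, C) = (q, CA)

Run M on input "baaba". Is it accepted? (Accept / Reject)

(p, baaba, Z)
  read b, top Z: go to r, push Z → (r, aaba, Z)
  ε-move, top Z: go to q, push Z → (q, aaba, Z)
  read a, top Z: go to p, push AAZ → (p, aba, AAZ)
  read a, top A: go to r, push EA → (r, ba, EAAZ)
  read b, top E: go to p, push CE → (p, a, CEAAZ)
  read a, top C: go to p, push ε → (p, ε, EAAZ)
All input consumed; stack is EAAZ, not empty, and no further ε-move applies.

Reject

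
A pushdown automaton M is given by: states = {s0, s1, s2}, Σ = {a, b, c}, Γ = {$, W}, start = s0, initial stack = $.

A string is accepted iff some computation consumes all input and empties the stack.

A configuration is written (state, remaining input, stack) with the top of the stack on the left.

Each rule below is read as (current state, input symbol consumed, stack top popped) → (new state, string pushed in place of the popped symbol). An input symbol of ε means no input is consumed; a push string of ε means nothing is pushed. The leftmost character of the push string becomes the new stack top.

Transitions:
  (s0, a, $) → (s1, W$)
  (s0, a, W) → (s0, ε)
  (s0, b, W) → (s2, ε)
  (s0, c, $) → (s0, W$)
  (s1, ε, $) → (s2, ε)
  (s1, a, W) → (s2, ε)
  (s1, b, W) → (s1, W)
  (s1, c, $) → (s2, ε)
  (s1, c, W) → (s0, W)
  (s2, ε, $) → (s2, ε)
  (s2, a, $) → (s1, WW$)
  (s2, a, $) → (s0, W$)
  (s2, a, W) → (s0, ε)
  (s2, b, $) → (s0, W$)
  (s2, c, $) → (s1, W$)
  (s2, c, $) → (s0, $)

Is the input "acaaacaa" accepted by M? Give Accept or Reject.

One accepting computation: (s0, acaaacaa, $) ⊢ (s1, caaacaa, W$) ⊢ (s0, aaacaa, W$) ⊢ (s0, aacaa, $) ⊢ (s1, acaa, W$) ⊢ (s2, caa, $) ⊢ (s0, aa, $) ⊢ (s1, a, W$) ⊢ (s2, ε, $) ⊢ (s2, ε, ε)
All input consumed and the stack is empty.

Accept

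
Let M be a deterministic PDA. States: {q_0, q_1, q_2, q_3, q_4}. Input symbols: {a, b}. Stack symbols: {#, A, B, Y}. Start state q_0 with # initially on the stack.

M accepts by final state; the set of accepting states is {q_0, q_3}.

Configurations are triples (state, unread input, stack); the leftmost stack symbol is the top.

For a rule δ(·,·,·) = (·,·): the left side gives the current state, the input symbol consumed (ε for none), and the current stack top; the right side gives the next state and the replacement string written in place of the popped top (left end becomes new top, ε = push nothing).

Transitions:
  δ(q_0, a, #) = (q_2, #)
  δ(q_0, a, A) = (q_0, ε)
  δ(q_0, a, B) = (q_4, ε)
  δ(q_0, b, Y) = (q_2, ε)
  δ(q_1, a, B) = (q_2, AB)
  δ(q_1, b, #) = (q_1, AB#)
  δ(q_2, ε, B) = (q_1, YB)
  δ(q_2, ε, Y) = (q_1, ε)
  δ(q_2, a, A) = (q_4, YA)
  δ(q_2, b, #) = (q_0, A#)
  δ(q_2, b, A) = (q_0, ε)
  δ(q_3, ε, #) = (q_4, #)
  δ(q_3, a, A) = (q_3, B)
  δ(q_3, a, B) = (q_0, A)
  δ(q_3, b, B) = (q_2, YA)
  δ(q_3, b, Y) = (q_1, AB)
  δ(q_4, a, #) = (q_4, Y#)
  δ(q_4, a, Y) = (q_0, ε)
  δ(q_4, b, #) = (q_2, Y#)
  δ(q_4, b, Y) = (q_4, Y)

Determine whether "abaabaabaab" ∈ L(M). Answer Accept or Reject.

(q_0, abaabaabaab, #)
  read a, top #: go to q_2, push # → (q_2, baabaabaab, #)
  read b, top #: go to q_0, push A# → (q_0, aabaabaab, A#)
  read a, top A: go to q_0, push ε → (q_0, abaabaab, #)
  read a, top #: go to q_2, push # → (q_2, baabaab, #)
  read b, top #: go to q_0, push A# → (q_0, aabaab, A#)
  read a, top A: go to q_0, push ε → (q_0, abaab, #)
  read a, top #: go to q_2, push # → (q_2, baab, #)
  read b, top #: go to q_0, push A# → (q_0, aab, A#)
  read a, top A: go to q_0, push ε → (q_0, ab, #)
  read a, top #: go to q_2, push # → (q_2, b, #)
  read b, top #: go to q_0, push A# → (q_0, ε, A#)
All input consumed; state q_0 ∈ F.

Accept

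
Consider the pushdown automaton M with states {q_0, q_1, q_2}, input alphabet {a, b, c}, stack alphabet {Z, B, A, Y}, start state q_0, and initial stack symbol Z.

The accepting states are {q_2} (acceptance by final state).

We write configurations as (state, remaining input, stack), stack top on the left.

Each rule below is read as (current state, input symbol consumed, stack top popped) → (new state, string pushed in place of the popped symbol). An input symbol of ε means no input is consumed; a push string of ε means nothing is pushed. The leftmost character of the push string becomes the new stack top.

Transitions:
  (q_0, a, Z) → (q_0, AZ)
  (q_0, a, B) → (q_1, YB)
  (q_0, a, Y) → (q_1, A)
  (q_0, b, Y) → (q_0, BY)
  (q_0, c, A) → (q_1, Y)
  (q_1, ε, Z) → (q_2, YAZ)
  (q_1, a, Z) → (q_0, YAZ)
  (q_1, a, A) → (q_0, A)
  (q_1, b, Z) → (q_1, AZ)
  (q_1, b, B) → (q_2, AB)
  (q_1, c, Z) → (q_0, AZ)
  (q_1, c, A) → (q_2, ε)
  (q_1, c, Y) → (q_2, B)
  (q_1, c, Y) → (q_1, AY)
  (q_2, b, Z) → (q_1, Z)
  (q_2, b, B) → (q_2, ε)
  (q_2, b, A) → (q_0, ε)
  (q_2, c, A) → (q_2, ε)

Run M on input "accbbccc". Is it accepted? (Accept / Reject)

One accepting computation: (q_0, accbbccc, Z) ⊢ (q_0, ccbbccc, AZ) ⊢ (q_1, cbbccc, YZ) ⊢ (q_2, bbccc, BZ) ⊢ (q_2, bccc, Z) ⊢ (q_1, ccc, Z) ⊢ (q_0, cc, AZ) ⊢ (q_1, c, YZ) ⊢ (q_2, ε, BZ)
All input consumed and state q_2 ∈ F.

Accept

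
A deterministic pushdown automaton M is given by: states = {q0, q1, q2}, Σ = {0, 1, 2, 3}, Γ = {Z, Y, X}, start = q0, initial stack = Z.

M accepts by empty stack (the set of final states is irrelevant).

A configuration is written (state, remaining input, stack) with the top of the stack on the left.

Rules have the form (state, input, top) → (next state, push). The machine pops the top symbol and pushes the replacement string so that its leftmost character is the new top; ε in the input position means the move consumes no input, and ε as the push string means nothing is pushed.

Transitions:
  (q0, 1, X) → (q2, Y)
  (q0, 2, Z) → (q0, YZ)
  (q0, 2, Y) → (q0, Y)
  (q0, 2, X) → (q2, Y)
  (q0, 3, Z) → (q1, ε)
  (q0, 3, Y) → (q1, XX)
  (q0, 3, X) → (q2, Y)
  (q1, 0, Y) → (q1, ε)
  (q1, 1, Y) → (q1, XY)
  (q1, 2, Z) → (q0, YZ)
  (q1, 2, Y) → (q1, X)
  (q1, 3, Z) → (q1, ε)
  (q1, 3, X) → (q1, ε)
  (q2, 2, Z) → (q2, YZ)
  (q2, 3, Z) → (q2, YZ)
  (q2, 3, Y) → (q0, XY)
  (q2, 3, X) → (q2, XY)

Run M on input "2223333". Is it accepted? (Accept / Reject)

(q0, 2223333, Z) ⊢ (q0, 223333, YZ) ⊢ (q0, 23333, YZ) ⊢ (q0, 3333, YZ) ⊢ (q1, 333, XXZ) ⊢ (q1, 33, XZ) ⊢ (q1, 3, Z) ⊢ (q1, ε, ε)
All input consumed and the stack is empty.

Accept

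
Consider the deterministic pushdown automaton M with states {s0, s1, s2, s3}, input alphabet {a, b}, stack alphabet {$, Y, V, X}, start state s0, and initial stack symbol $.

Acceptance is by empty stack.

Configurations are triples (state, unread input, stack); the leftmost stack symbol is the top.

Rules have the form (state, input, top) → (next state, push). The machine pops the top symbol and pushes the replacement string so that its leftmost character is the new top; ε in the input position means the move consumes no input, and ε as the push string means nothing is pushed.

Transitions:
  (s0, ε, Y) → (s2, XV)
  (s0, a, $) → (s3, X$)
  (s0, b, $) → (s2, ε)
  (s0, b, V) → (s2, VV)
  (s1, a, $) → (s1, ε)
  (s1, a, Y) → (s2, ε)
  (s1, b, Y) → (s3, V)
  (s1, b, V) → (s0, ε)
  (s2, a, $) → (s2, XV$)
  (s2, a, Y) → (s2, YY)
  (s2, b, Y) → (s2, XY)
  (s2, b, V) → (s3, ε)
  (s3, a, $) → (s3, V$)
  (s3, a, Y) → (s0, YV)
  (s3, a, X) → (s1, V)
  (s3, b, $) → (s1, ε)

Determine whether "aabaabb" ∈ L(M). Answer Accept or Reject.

(s0, aabaabb, $) ⊢ (s3, abaabb, X$) ⊢ (s1, baabb, V$) ⊢ (s0, aabb, $) ⊢ (s3, abb, X$) ⊢ (s1, bb, V$) ⊢ (s0, b, $) ⊢ (s2, ε, ε)
All input consumed and the stack is empty.

Accept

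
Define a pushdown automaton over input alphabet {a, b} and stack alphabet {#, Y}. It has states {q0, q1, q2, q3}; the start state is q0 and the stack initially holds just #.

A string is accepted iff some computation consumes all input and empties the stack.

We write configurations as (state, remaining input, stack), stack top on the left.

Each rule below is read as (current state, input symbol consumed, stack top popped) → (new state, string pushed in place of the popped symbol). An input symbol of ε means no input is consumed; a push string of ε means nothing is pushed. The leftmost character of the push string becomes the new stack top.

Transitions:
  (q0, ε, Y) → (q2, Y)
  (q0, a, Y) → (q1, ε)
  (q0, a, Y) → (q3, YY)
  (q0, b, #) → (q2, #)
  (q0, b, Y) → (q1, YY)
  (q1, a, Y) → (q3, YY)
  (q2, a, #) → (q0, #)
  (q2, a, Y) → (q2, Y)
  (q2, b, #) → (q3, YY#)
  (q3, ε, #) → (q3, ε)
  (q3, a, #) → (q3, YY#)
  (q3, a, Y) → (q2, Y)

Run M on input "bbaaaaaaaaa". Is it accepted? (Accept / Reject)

Reject

No computation consumes all input and empties the stack.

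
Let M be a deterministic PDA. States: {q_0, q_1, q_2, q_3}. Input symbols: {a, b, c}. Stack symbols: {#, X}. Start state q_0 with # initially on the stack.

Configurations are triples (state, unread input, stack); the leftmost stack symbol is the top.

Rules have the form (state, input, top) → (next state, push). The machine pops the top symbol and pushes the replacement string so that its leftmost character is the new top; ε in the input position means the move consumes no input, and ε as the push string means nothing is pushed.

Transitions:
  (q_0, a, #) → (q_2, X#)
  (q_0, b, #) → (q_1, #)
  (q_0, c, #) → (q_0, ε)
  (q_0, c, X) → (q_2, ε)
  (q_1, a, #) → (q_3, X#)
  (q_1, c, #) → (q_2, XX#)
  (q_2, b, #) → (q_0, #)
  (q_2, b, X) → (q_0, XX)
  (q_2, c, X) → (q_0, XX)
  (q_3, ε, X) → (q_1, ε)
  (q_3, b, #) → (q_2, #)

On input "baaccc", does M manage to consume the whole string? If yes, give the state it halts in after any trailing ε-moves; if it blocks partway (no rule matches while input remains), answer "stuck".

q_2

(q_0, baaccc, #)
  read b, top #: go to q_1, push # → (q_1, aaccc, #)
  read a, top #: go to q_3, push X# → (q_3, accc, X#)
  ε-move, top X: go to q_1, push ε → (q_1, accc, #)
  read a, top #: go to q_3, push X# → (q_3, ccc, X#)
  ε-move, top X: go to q_1, push ε → (q_1, ccc, #)
  read c, top #: go to q_2, push XX# → (q_2, cc, XX#)
  read c, top X: go to q_0, push XX → (q_0, c, XXX#)
  read c, top X: go to q_2, push ε → (q_2, ε, XX#)
All input consumed; M is in state q_2.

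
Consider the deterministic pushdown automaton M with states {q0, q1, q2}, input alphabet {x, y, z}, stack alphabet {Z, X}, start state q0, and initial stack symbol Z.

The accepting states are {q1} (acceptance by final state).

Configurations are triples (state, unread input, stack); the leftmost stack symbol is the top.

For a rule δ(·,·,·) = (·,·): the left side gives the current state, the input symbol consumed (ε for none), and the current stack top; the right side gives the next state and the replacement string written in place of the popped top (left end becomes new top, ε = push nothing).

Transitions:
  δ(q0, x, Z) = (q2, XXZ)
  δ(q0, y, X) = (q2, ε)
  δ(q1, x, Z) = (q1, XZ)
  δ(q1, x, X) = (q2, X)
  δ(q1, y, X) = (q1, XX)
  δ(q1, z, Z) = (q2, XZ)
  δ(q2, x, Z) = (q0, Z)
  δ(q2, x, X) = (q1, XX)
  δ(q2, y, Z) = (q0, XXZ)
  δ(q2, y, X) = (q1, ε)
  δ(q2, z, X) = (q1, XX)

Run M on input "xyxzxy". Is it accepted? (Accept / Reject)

(q0, xyxzxy, Z)
  read x, top Z: go to q2, push XXZ → (q2, yxzxy, XXZ)
  read y, top X: go to q1, push ε → (q1, xzxy, XZ)
  read x, top X: go to q2, push X → (q2, zxy, XZ)
  read z, top X: go to q1, push XX → (q1, xy, XXZ)
  read x, top X: go to q2, push X → (q2, y, XXZ)
  read y, top X: go to q1, push ε → (q1, ε, XZ)
All input consumed; state q1 ∈ F.

Accept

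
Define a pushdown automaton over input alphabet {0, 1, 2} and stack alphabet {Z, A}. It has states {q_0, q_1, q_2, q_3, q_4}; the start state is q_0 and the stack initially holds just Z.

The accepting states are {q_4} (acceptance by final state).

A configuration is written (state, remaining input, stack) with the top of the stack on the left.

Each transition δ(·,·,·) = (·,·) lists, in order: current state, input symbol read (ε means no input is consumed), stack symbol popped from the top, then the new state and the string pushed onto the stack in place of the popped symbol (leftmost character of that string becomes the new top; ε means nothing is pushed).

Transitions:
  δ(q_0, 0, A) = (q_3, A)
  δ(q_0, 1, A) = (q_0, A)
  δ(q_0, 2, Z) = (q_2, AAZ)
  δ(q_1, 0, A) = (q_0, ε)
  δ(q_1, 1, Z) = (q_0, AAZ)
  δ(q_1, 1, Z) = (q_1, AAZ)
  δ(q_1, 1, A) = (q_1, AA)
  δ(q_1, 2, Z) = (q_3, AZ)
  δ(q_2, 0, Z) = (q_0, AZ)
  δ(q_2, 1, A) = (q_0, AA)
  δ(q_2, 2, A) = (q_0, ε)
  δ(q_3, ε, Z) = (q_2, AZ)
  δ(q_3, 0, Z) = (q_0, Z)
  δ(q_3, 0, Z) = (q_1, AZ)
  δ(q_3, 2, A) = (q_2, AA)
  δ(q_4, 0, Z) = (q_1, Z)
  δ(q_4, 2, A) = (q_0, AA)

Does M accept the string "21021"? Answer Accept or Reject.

Reject

No computation consumes all input and reaches a final state.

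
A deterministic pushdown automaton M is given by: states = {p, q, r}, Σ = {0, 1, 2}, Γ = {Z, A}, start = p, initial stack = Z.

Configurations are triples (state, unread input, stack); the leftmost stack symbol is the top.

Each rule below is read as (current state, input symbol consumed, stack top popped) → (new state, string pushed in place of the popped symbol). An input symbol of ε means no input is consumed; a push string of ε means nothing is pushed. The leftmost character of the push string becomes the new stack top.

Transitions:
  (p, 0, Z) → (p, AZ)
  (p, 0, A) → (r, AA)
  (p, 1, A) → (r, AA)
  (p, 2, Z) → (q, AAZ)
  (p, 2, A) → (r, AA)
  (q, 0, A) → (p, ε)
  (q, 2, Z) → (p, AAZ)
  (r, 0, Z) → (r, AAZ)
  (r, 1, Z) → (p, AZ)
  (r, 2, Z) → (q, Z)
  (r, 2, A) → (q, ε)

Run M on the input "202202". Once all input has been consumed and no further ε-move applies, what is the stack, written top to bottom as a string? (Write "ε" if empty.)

AAZ

(p, 202202, Z)
  read 2, top Z: go to q, push AAZ → (q, 02202, AAZ)
  read 0, top A: go to p, push ε → (p, 2202, AZ)
  read 2, top A: go to r, push AA → (r, 202, AAZ)
  read 2, top A: go to q, push ε → (q, 02, AZ)
  read 0, top A: go to p, push ε → (p, 2, Z)
  read 2, top Z: go to q, push AAZ → (q, ε, AAZ)
All input consumed in state q with stack AAZ.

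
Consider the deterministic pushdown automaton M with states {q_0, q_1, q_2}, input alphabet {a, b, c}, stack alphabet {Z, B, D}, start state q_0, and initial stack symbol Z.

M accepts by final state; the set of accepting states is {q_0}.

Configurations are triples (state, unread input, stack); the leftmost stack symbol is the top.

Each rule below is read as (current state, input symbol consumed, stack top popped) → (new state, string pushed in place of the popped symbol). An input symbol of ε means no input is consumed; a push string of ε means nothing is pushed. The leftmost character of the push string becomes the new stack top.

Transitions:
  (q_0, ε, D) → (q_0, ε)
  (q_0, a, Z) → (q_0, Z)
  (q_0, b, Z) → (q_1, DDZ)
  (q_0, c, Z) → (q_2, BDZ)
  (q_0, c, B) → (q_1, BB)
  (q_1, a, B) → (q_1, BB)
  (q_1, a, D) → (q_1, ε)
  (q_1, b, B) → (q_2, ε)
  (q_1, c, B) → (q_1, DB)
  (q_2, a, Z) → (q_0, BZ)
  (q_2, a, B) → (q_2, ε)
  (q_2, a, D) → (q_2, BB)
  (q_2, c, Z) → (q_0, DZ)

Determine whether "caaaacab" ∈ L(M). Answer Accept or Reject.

Reject

(q_0, caaaacab, Z)
  read c, top Z: go to q_2, push BDZ → (q_2, aaaacab, BDZ)
  read a, top B: go to q_2, push ε → (q_2, aaacab, DZ)
  read a, top D: go to q_2, push BB → (q_2, aacab, BBZ)
  read a, top B: go to q_2, push ε → (q_2, acab, BZ)
  read a, top B: go to q_2, push ε → (q_2, cab, Z)
  read c, top Z: go to q_0, push DZ → (q_0, ab, DZ)
  ε-move, top D: go to q_0, push ε → (q_0, ab, Z)
  read a, top Z: go to q_0, push Z → (q_0, b, Z)
  read b, top Z: go to q_1, push DDZ → (q_1, ε, DDZ)
All input consumed; state q_1 ∉ F and no further ε-move applies.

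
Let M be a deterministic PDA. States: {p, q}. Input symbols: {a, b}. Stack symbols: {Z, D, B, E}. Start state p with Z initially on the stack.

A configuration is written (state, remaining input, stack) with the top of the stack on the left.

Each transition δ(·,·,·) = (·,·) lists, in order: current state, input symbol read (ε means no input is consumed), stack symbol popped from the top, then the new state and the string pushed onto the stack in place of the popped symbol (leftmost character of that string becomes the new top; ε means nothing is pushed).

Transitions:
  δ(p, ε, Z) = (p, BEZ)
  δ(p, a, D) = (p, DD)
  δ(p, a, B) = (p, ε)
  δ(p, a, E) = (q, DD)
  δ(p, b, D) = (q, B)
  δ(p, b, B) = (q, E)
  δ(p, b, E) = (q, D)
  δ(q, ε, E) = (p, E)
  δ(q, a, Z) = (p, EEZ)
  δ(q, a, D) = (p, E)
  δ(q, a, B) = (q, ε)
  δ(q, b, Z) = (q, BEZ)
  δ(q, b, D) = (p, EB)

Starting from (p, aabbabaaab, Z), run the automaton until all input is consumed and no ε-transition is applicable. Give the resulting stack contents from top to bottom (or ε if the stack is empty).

DDBDZ

(p, aabbabaaab, Z) ⊢ (p, aabbabaaab, BEZ) ⊢ (p, abbabaaab, EZ) ⊢ (q, bbabaaab, DDZ) ⊢ (p, babaaab, EBDZ) ⊢ (q, abaaab, DBDZ) ⊢ (p, baaab, EBDZ) ⊢ (q, aaab, DBDZ) ⊢ (p, aab, EBDZ) ⊢ (q, ab, DDBDZ) ⊢ (p, b, EDBDZ) ⊢ (q, ε, DDBDZ)
All input consumed in state q with stack DDBDZ.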